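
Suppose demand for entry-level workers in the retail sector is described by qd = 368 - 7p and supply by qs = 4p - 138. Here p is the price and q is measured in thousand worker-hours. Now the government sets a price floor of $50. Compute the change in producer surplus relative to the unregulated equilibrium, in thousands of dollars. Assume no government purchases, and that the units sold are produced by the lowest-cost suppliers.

-26

In a free market, 368 - 7p = 4p - 138 gives the equilibrium p* = 46, q* = 46.
The floor of 50 is above the equilibrium price 46, so it binds.
At p = 50: qd = 368 - 7·50 = 18 and qs = 4·50 - 138 = 62.
Producer surplus without the control is ½ · (46 - 34.5) · 46 = 264.5.
With the floor, 18 units are sold at 50. The supply price at q = 18 is 39, so PS = ½ · [(50 - 34.5) + (50 - 39)] · 18 = 238.5.
Change in producer surplus = 238.5 - 264.5 = -26.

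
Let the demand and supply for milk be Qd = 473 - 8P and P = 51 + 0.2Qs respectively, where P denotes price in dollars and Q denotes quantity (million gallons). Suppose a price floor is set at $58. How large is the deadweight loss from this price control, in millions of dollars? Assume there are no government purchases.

41.6

Rearranging supply gives Qs = 5P - 255. Without the control the market clears where 473 - 8P = 5P - 255, i.e. P* = 56 and Q* = 25.
Since 58 > 56, the floor is binding.
At P = 58: Qd = 473 - 8·58 = 9 and Qs = 5·58 - 255 = 35.
Quantity traded falls to 9. At Q = 9 the demand price is (473 - 9)/8 = 58 and the supply price is (255 + 9)/5 = 52.8.
Deadweight loss = ½ · (58 - 52.8) · (25 - 9) = ½ · 5.2 · 16 = 41.6.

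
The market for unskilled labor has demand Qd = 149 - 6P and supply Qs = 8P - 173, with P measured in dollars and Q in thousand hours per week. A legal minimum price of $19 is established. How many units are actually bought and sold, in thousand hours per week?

11

Equilibrium: 149 - 6P = 8P - 173, so 322 = 14P and P* = 23, Q* = 11.
The floor of 19 is below the equilibrium price 23, so it is not binding; the market clears at P* = 23, Q* = 11.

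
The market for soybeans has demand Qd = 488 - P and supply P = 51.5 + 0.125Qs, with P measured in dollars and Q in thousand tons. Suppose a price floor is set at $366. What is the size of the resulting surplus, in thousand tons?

Rearranging supply gives Qs = 8P - 412. In a free market, 488 - P = 8P - 412 gives the equilibrium P* = 100, Q* = 388.
The floor of 366 is above the equilibrium price 100, so it binds.
At P = 366: Qd = 488 - 366 = 122 and Qs = 8·366 - 412 = 2516.
Surplus = Qs - Qd = 2516 - 122 = 2394.

2394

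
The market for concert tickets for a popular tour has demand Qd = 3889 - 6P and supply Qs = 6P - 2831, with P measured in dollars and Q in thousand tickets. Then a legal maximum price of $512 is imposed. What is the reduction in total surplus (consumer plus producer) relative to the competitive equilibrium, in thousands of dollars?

13824

Setting quantity demanded equal to quantity supplied, 3889 - 6P = 6P - 2831, gives P* = 560 and Q* = 529.
The ceiling of 512 is below the equilibrium price 560, so it binds.
At P = 512: Qd = 3889 - 6·512 = 817 and Qs = 6·512 - 2831 = 241.
Quantity traded falls to 241. At Q = 241 the demand price is (3889 - 241)/6 = 608 and the supply price is (2831 + 241)/6 = 512.
Deadweight loss = ½ · (608 - 512) · (529 - 241) = ½ · 96 · 288 = 13824.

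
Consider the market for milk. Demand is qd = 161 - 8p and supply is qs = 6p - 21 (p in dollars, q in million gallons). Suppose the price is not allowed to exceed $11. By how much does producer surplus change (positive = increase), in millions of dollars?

-102

In a free market, 161 - 8p = 6p - 21 gives the equilibrium p* = 13, q* = 57.
Because the ceiling (11) lies below the market-clearing price, it is binding.
At p = 11: qd = 161 - 8·11 = 73 and qs = 6·11 - 21 = 45.
Producer surplus without the control is ½ · (13 - 3.5) · 57 = 270.75.
With the ceiling, producers sell 45 units at 11, so PS = ½ · (11 - 3.5) · 45 = 168.75.
Change in producer surplus = 168.75 - 270.75 = -102.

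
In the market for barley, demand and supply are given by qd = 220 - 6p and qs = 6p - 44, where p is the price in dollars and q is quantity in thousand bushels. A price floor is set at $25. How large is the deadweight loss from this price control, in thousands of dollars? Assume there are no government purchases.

Setting quantity demanded equal to quantity supplied, 220 - 6p = 6p - 44, gives p* = 22 and q* = 88.
The floor of 25 is above the equilibrium price 22, so it binds.
At p = 25: qd = 220 - 6·25 = 70 and qs = 6·25 - 44 = 106.
Quantity traded falls to 70. At q = 70 the demand price is (220 - 70)/6 = 25 and the supply price is (44 + 70)/6 = 19.
Deadweight loss = ½ · (25 - 19) · (88 - 70) = ½ · 6 · 18 = 54.

54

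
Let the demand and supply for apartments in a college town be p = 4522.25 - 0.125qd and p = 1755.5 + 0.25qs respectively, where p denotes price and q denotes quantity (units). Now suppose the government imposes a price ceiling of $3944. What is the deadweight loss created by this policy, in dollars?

Rearranging demand gives qd = 36178 - 8p; rearranging supply gives qs = 4p - 7022. Equilibrium: 36178 - 8p = 4p - 7022, so 43200 = 12p and p* = 3600, q* = 7378.
Since 3944 is above p* = 3600, the ceiling does not bind and the free-market outcome prevails.
Since the control does not bind, no trades are prevented and deadweight loss is zero.

0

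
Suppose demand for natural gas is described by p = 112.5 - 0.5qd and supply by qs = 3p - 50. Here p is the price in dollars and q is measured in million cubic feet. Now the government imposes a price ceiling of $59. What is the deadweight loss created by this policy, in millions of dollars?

0

Rearranging demand gives qd = 225 - 2p. Equilibrium: 225 - 2p = 3p - 50, so 275 = 5p and p* = 55, q* = 115.
The ceiling of 59 is above the equilibrium price 55, so it is not binding; the market clears at p* = 55, q* = 115.
Since the control does not bind, no trades are prevented and deadweight loss is zero.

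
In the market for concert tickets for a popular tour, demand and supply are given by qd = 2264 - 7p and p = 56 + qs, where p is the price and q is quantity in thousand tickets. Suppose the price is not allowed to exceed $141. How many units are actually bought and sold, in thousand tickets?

Rearranging supply gives qs = p - 56. Without the control the market clears where 2264 - 7p = p - 56, i.e. p* = 290 and q* = 234.
The ceiling of 141 is below the equilibrium price 290, so it binds.
At p = 141: qd = 2264 - 7·141 = 1277 and qs = 141 - 56 = 85.
The quantity actually transacted is the short side, supply: 85.

85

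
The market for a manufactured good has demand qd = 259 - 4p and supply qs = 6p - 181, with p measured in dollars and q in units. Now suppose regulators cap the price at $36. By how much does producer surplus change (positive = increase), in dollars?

Setting quantity demanded equal to quantity supplied, 259 - 4p = 6p - 181, gives p* = 44 and q* = 83.
Because the ceiling (36) lies below the market-clearing price, it is binding.
At p = 36: qd = 259 - 4·36 = 115 and qs = 6·36 - 181 = 35.
Producer surplus without the control is ½ · (44 - 181/6) · 83 = 6889/12.
With the ceiling, producers sell 35 units at 36, so PS = ½ · (36 - 181/6) · 35 = 1225/12.
Change in producer surplus = 1225/12 - 6889/12 = -472.

-472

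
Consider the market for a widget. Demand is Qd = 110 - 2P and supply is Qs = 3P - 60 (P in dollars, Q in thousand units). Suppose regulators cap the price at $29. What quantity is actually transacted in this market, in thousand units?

27

Equilibrium: 110 - 2P = 3P - 60, so 170 = 5P and P* = 34, Q* = 42.
Since 29 < 34, the ceiling is binding.
At P = 29: Qd = 110 - 2·29 = 52 and Qs = 3·29 - 60 = 27.
The quantity actually transacted is the short side, supply: 27.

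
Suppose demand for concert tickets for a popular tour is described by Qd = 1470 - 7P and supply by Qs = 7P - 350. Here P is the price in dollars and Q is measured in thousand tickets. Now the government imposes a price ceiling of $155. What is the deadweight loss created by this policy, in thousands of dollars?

Equilibrium: 1470 - 7P = 7P - 350, so 1820 = 14P and P* = 130, Q* = 560.
Since 155 is above P* = 130, the ceiling does not bind and the free-market outcome prevails.
Since the control does not bind, no trades are prevented and deadweight loss is zero.

0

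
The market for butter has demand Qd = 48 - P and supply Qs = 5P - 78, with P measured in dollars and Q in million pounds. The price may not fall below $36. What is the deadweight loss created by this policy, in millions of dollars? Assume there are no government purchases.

Setting quantity demanded equal to quantity supplied, 48 - P = 5P - 78, gives P* = 21 and Q* = 27.
The floor of 36 is above the equilibrium price 21, so it binds.
At P = 36: Qd = 48 - 36 = 12 and Qs = 5·36 - 78 = 102.
Quantity traded falls to 12. At Q = 12 the demand price is 48 - 12 = 36 and the supply price is (78 + 12)/5 = 18.
Deadweight loss = ½ · (36 - 18) · (27 - 12) = ½ · 18 · 15 = 135.

135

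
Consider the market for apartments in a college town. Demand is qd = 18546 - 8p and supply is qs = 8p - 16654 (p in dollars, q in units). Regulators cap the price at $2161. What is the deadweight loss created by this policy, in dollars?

In a free market, 18546 - 8p = 8p - 16654 gives the equilibrium p* = 2200, q* = 946.
Because the ceiling (2161) lies below the market-clearing price, it is binding.
At p = 2161: qd = 18546 - 8·2161 = 1258 and qs = 8·2161 - 16654 = 634.
Quantity traded falls to 634. At q = 634 the demand price is (18546 - 634)/8 = 2239 and the supply price is (16654 + 634)/8 = 2161.
Deadweight loss = ½ · (2239 - 2161) · (946 - 634) = ½ · 78 · 312 = 12168.

12168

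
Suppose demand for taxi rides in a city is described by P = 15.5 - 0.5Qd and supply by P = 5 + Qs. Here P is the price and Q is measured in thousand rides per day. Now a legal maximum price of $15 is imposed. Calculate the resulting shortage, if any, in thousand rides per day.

0

Rearranging demand gives Qd = 31 - 2P; rearranging supply gives Qs = P - 5. In a free market, 31 - 2P = P - 5 gives the equilibrium P* = 12, Q* = 7.
The ceiling of 15 is above the equilibrium price 12, so it is not binding; the market clears at P* = 12, Q* = 7.
Since the control does not bind, there is no shortage.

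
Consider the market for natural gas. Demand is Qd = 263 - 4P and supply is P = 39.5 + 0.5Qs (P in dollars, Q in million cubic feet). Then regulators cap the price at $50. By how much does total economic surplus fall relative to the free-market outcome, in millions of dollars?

Rearranging supply gives Qs = 2P - 79. In a free market, 263 - 4P = 2P - 79 gives the equilibrium P* = 57, Q* = 35.
Since 50 < 57, the ceiling is binding.
At P = 50: Qd = 263 - 4·50 = 63 and Qs = 2·50 - 79 = 21.
Quantity traded falls to 21. At Q = 21 the demand price is (263 - 21)/4 = 60.5 and the supply price is (79 + 21)/2 = 50.
Deadweight loss = ½ · (60.5 - 50) · (35 - 21) = ½ · 10.5 · 14 = 73.5.

73.5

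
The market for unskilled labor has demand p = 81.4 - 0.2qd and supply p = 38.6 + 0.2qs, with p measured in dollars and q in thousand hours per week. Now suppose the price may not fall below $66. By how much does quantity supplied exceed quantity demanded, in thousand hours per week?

60

Rearranging demand gives qd = 407 - 5p; rearranging supply gives qs = 5p - 193. In a free market, 407 - 5p = 5p - 193 gives the equilibrium p* = 60, q* = 107.
Since 66 > 60, the floor is binding.
At p = 66: qd = 407 - 5·66 = 77 and qs = 5·66 - 193 = 137.
Surplus = qs - qd = 137 - 77 = 60.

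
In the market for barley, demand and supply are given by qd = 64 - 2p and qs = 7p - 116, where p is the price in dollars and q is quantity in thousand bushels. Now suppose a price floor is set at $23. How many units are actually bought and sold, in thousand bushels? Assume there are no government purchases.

18

Setting quantity demanded equal to quantity supplied, 64 - 2p = 7p - 116, gives p* = 20 and q* = 24.
The floor of 23 is above the equilibrium price 20, so it binds.
At p = 23: qd = 64 - 2·23 = 18 and qs = 7·23 - 116 = 45.
The quantity actually transacted is the short side, demand: 18.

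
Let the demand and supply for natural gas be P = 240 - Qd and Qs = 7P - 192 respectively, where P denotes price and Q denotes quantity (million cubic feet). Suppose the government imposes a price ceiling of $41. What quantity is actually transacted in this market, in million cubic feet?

Rearranging demand gives Qd = 240 - P. Without the control the market clears where 240 - P = 7P - 192, i.e. P* = 54 and Q* = 186.
Because the ceiling (41) lies below the market-clearing price, it is binding.
At P = 41: Qd = 240 - 41 = 199 and Qs = 7·41 - 192 = 95.
The quantity actually transacted is the short side, supply: 95.

95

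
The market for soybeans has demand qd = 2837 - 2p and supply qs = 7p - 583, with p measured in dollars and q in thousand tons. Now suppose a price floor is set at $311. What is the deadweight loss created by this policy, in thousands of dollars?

0

In a free market, 2837 - 2p = 7p - 583 gives the equilibrium p* = 380, q* = 2077.
Since 311 is below p* = 380, the floor does not bind and the free-market outcome prevails.
Since the control does not bind, no trades are prevented and deadweight loss is zero.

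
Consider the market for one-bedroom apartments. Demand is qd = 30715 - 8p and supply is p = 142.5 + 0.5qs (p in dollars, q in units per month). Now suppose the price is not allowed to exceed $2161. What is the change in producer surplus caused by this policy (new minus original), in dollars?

-4672464

Rearranging supply gives qs = 2p - 285. Equilibrium: 30715 - 8p = 2p - 285, so 31000 = 10p and p* = 3100, q* = 5915.
The ceiling of 2161 is below the equilibrium price 3100, so it binds.
At p = 2161: qd = 30715 - 8·2161 = 13427 and qs = 2·2161 - 285 = 4037.
Producer surplus without the control is ½ · (3100 - 142.5) · 5915 = 8746806.25.
With the ceiling, producers sell 4037 units at 2161, so PS = ½ · (2161 - 142.5) · 4037 = 4074342.25.
Change in producer surplus = 4074342.25 - 8746806.25 = -4672464.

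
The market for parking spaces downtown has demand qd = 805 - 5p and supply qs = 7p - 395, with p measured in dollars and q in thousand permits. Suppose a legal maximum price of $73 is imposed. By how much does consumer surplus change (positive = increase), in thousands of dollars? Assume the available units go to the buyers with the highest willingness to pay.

In a free market, 805 - 5p = 7p - 395 gives the equilibrium p* = 100, q* = 305.
Since 73 < 100, the ceiling is binding.
At p = 73: qd = 805 - 5·73 = 440 and qs = 7·73 - 395 = 116.
Consumer surplus without the control is ½ · (161 - 100) · 305 = 9302.5.
With the ceiling, 116 units are sold at 73 (assume they go to the highest-value buyers). The demand price at q = 116 is 137.8, so CS = ½ · [(161 - 73) + (137.8 - 73)] · 116 = 8862.4.
Change in consumer surplus = 8862.4 - 9302.5 = -440.1.

-440.1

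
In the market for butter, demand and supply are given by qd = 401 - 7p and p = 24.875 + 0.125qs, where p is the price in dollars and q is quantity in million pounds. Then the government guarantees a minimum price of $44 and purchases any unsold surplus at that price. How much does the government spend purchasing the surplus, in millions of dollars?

2640

Rearranging supply gives qs = 8p - 199. Without the control the market clears where 401 - 7p = 8p - 199, i.e. p* = 40 and q* = 121.
Because the floor (44) lies above the market-clearing price, it is binding.
At p = 44: qd = 401 - 7·44 = 93 and qs = 8·44 - 199 = 153.
Surplus = qs - qd = 60.
Government expenditure = surplus × support price = 60 × 44 = 2640.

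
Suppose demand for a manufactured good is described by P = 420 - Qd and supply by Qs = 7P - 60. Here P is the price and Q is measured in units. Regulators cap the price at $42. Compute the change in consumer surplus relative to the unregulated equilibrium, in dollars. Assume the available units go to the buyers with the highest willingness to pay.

Rearranging demand gives Qd = 420 - P. In a free market, 420 - P = 7P - 60 gives the equilibrium P* = 60, Q* = 360.
Since 42 < 60, the ceiling is binding.
At P = 42: Qd = 420 - 42 = 378 and Qs = 7·42 - 60 = 234.
Consumer surplus without the control is ½ · (420 - 60) · 360 = 64800.
With the ceiling, 234 units are sold at 42 (assume they go to the highest-value buyers). The demand price at Q = 234 is 186, so CS = ½ · [(420 - 42) + (186 - 42)] · 234 = 61074.
Change in consumer surplus = 61074 - 64800 = -3726.

-3726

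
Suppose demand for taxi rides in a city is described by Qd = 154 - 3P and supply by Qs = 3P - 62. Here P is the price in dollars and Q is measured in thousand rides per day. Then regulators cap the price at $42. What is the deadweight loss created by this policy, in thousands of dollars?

0

Setting quantity demanded equal to quantity supplied, 154 - 3P = 3P - 62, gives P* = 36 and Q* = 46.
The ceiling of 42 is above the equilibrium price 36, so it is not binding; the market clears at P* = 36, Q* = 46.
Since the control does not bind, no trades are prevented and deadweight loss is zero.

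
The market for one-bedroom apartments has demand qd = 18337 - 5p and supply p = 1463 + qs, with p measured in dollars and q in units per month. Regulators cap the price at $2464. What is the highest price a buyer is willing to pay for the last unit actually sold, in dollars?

Rearranging supply gives qs = p - 1463. Equilibrium: 18337 - 5p = p - 1463, so 19800 = 6p and p* = 3300, q* = 1837.
The ceiling of 2464 is below the equilibrium price 3300, so it binds.
At p = 2464: qd = 18337 - 5·2464 = 6017 and qs = 2464 - 1463 = 1001.
Only 1001 units reach the market. On the demand curve, the marginal buyer's willingness to pay at q = 1001 is (18337 - 1001)/5 = 3467.2.

3467.2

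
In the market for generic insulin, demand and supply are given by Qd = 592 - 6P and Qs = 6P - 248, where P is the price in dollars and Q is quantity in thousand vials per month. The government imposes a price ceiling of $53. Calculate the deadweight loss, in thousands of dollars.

Equilibrium: 592 - 6P = 6P - 248, so 840 = 12P and P* = 70, Q* = 172.
Because the ceiling (53) lies below the market-clearing price, it is binding.
At P = 53: Qd = 592 - 6·53 = 274 and Qs = 6·53 - 248 = 70.
Quantity traded falls to 70. At Q = 70 the demand price is (592 - 70)/6 = 87 and the supply price is (248 + 70)/6 = 53.
Deadweight loss = ½ · (87 - 53) · (172 - 70) = ½ · 34 · 102 = 1734.

1734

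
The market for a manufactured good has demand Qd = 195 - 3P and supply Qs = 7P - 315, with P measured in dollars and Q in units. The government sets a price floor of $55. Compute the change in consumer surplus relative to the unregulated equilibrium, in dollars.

Equilibrium: 195 - 3P = 7P - 315, so 510 = 10P and P* = 51, Q* = 42.
The floor of 55 is above the equilibrium price 51, so it binds.
At P = 55: Qd = 195 - 3·55 = 30 and Qs = 7·55 - 315 = 70.
Consumer surplus without the control is ½ · (65 - 51) · 42 = 294.
With the floor, consumers buy 30 units at 55, so CS = ½ · (65 - 55) · 30 = 150.
Change in consumer surplus = 150 - 294 = -144.

-144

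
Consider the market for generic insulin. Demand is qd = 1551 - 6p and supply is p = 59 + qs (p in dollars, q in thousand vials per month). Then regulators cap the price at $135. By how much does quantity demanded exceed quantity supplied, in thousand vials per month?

Rearranging supply gives qs = p - 59. Equilibrium: 1551 - 6p = p - 59, so 1610 = 7p and p* = 230, q* = 171.
Since 135 < 230, the ceiling is binding.
At p = 135: qd = 1551 - 6·135 = 741 and qs = 135 - 59 = 76.
Shortage = qd - qs = 741 - 76 = 665.

665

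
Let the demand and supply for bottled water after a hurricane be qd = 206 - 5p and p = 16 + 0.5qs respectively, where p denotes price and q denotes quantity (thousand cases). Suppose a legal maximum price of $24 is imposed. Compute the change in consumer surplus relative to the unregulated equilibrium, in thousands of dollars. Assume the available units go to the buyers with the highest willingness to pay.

Rearranging supply gives qs = 2p - 32. In a free market, 206 - 5p = 2p - 32 gives the equilibrium p* = 34, q* = 36.
Since 24 < 34, the ceiling is binding.
At p = 24: qd = 206 - 5·24 = 86 and qs = 2·24 - 32 = 16.
Consumer surplus without the control is ½ · (41.2 - 34) · 36 = 129.6.
With the ceiling, 16 units are sold at 24 (assume they go to the highest-value buyers). The demand price at q = 16 is 38, so CS = ½ · [(41.2 - 24) + (38 - 24)] · 16 = 249.6.
Change in consumer surplus = 249.6 - 129.6 = 120.

120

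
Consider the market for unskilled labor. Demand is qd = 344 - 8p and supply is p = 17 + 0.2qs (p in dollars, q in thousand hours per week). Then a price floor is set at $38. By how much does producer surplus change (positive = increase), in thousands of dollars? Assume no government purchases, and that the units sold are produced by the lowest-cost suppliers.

Rearranging supply gives qs = 5p - 85. Without the control the market clears where 344 - 8p = 5p - 85, i.e. p* = 33 and q* = 80.
Because the floor (38) lies above the market-clearing price, it is binding.
At p = 38: qd = 344 - 8·38 = 40 and qs = 5·38 - 85 = 105.
Producer surplus without the control is ½ · (33 - 17) · 80 = 640.
With the floor, 40 units are sold at 38. The supply price at q = 40 is 25, so PS = ½ · [(38 - 17) + (38 - 25)] · 40 = 680.
Change in producer surplus = 680 - 640 = 40.

40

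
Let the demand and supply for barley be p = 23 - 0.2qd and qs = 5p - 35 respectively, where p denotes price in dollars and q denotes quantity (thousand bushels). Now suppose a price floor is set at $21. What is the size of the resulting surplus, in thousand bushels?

60

Rearranging demand gives qd = 115 - 5p. Equilibrium: 115 - 5p = 5p - 35, so 150 = 10p and p* = 15, q* = 40.
Because the floor (21) lies above the market-clearing price, it is binding.
At p = 21: qd = 115 - 5·21 = 10 and qs = 5·21 - 35 = 70.
Surplus = qs - qd = 70 - 10 = 60.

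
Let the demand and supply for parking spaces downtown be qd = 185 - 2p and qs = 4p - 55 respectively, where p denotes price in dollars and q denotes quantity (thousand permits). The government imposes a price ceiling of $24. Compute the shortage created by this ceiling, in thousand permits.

Equilibrium: 185 - 2p = 4p - 55, so 240 = 6p and p* = 40, q* = 105.
Since 24 < 40, the ceiling is binding.
At p = 24: qd = 185 - 2·24 = 137 and qs = 4·24 - 55 = 41.
Shortage = qd - qs = 137 - 41 = 96.

96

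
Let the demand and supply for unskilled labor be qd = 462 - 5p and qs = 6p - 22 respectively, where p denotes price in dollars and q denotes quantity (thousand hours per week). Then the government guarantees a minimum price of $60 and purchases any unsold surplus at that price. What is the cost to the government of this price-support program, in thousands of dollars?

10560

Setting quantity demanded equal to quantity supplied, 462 - 5p = 6p - 22, gives p* = 44 and q* = 242.
Because the floor (60) lies above the market-clearing price, it is binding.
At p = 60: qd = 462 - 5·60 = 162 and qs = 6·60 - 22 = 338.
Surplus = qs - qd = 176.
Government expenditure = surplus × support price = 176 × 60 = 10560.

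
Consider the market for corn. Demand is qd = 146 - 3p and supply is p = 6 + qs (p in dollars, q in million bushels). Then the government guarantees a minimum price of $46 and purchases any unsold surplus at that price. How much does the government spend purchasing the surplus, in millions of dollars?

Rearranging supply gives qs = p - 6. Equilibrium: 146 - 3p = p - 6, so 152 = 4p and p* = 38, q* = 32.
Since 46 > 38, the floor is binding.
At p = 46: qd = 146 - 3·46 = 8 and qs = 46 - 6 = 40.
Surplus = qs - qd = 32.
Government expenditure = surplus × support price = 32 × 46 = 1472.

1472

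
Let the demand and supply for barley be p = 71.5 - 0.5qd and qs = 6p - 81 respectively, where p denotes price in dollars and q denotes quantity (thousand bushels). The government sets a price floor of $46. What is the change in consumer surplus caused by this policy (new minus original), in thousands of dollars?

Rearranging demand gives qd = 143 - 2p. Without the control the market clears where 143 - 2p = 6p - 81, i.e. p* = 28 and q* = 87.
Because the floor (46) lies above the market-clearing price, it is binding.
At p = 46: qd = 143 - 2·46 = 51 and qs = 6·46 - 81 = 195.
Consumer surplus without the control is ½ · (71.5 - 28) · 87 = 1892.25.
With the floor, consumers buy 51 units at 46, so CS = ½ · (71.5 - 46) · 51 = 650.25.
Change in consumer surplus = 650.25 - 1892.25 = -1242.

-1242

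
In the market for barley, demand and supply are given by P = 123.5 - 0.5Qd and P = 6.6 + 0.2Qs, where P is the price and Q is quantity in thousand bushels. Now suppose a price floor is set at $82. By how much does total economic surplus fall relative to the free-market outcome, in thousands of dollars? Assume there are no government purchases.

Rearranging demand gives Qd = 247 - 2P; rearranging supply gives Qs = 5P - 33. In a free market, 247 - 2P = 5P - 33 gives the equilibrium P* = 40, Q* = 167.
The floor of 82 is above the equilibrium price 40, so it binds.
At P = 82: Qd = 247 - 2·82 = 83 and Qs = 5·82 - 33 = 377.
Quantity traded falls to 83. At Q = 83 the demand price is (247 - 83)/2 = 82 and the supply price is (33 + 83)/5 = 23.2.
Deadweight loss = ½ · (82 - 23.2) · (167 - 83) = ½ · 58.8 · 84 = 2469.6.

2469.6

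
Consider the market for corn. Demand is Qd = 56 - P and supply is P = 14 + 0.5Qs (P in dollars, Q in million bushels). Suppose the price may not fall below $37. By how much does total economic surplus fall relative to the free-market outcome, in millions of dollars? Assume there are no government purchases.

60.75

Rearranging supply gives Qs = 2P - 28. Setting quantity demanded equal to quantity supplied, 56 - P = 2P - 28, gives P* = 28 and Q* = 28.
The floor of 37 is above the equilibrium price 28, so it binds.
At P = 37: Qd = 56 - 37 = 19 and Qs = 2·37 - 28 = 46.
Quantity traded falls to 19. At Q = 19 the demand price is 56 - 19 = 37 and the supply price is (28 + 19)/2 = 23.5.
Deadweight loss = ½ · (37 - 23.5) · (28 - 19) = ½ · 13.5 · 9 = 60.75.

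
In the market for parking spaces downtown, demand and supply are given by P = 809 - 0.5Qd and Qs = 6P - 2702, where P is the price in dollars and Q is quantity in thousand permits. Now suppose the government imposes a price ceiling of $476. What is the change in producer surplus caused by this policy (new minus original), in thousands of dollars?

-22144

Rearranging demand gives Qd = 1618 - 2P. Setting quantity demanded equal to quantity supplied, 1618 - 2P = 6P - 2702, gives P* = 540 and Q* = 538.
Because the ceiling (476) lies below the market-clearing price, it is binding.
At P = 476: Qd = 1618 - 2·476 = 666 and Qs = 6·476 - 2702 = 154.
Producer surplus without the control is ½ · (540 - 1351/3) · 538 = 72361/3.
With the ceiling, producers sell 154 units at 476, so PS = ½ · (476 - 1351/3) · 154 = 5929/3.
Change in producer surplus = 5929/3 - 72361/3 = -22144.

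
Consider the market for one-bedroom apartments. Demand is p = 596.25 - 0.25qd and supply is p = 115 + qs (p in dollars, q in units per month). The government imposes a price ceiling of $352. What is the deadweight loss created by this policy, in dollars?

13690

Rearranging demand gives qd = 2385 - 4p; rearranging supply gives qs = p - 115. In a free market, 2385 - 4p = p - 115 gives the equilibrium p* = 500, q* = 385.
Since 352 < 500, the ceiling is binding.
At p = 352: qd = 2385 - 4·352 = 977 and qs = 352 - 115 = 237.
Quantity traded falls to 237. At q = 237 the demand price is (2385 - 237)/4 = 537 and the supply price is 115 + 237 = 352.
Deadweight loss = ½ · (537 - 352) · (385 - 237) = ½ · 185 · 148 = 13690.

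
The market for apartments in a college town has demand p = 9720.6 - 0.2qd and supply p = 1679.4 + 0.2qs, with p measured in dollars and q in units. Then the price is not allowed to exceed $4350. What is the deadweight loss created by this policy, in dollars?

9112500

Rearranging demand gives qd = 48603 - 5p; rearranging supply gives qs = 5p - 8397. Setting quantity demanded equal to quantity supplied, 48603 - 5p = 5p - 8397, gives p* = 5700 and q* = 20103.
The ceiling of 4350 is below the equilibrium price 5700, so it binds.
At p = 4350: qd = 48603 - 5·4350 = 26853 and qs = 5·4350 - 8397 = 13353.
Quantity traded falls to 13353. At q = 13353 the demand price is (48603 - 13353)/5 = 7050 and the supply price is (8397 + 13353)/5 = 4350.
Deadweight loss = ½ · (7050 - 4350) · (20103 - 13353) = ½ · 2700 · 6750 = 9112500.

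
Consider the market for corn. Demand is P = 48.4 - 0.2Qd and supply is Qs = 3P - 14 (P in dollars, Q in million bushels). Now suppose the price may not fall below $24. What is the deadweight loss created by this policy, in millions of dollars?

Rearranging demand gives Qd = 242 - 5P. In a free market, 242 - 5P = 3P - 14 gives the equilibrium P* = 32, Q* = 82.
Since 24 is below P* = 32, the floor does not bind and the free-market outcome prevails.
Since the control does not bind, no trades are prevented and deadweight loss is zero.

0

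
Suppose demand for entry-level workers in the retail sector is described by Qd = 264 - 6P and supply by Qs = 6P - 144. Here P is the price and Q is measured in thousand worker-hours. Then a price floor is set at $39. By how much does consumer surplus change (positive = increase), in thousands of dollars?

Setting quantity demanded equal to quantity supplied, 264 - 6P = 6P - 144, gives P* = 34 and Q* = 60.
The floor of 39 is above the equilibrium price 34, so it binds.
At P = 39: Qd = 264 - 6·39 = 30 and Qs = 6·39 - 144 = 90.
Consumer surplus without the control is ½ · (44 - 34) · 60 = 300.
With the floor, consumers buy 30 units at 39, so CS = ½ · (44 - 39) · 30 = 75.
Change in consumer surplus = 75 - 300 = -225.

-225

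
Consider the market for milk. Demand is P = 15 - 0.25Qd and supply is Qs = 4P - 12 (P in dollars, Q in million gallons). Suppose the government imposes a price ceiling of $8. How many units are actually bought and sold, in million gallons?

20

Rearranging demand gives Qd = 60 - 4P. In a free market, 60 - 4P = 4P - 12 gives the equilibrium P* = 9, Q* = 24.
Since 8 < 9, the ceiling is binding.
At P = 8: Qd = 60 - 4·8 = 28 and Qs = 4·8 - 12 = 20.
The quantity actually transacted is the short side, supply: 20.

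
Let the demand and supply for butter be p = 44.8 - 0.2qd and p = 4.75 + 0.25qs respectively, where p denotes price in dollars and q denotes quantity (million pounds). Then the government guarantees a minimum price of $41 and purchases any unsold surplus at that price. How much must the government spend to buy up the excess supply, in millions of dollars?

Rearranging demand gives qd = 224 - 5p; rearranging supply gives qs = 4p - 19. In a free market, 224 - 5p = 4p - 19 gives the equilibrium p* = 27, q* = 89.
Because the floor (41) lies above the market-clearing price, it is binding.
At p = 41: qd = 224 - 5·41 = 19 and qs = 4·41 - 19 = 145.
Surplus = qs - qd = 126.
Government expenditure = surplus × support price = 126 × 41 = 5166.

5166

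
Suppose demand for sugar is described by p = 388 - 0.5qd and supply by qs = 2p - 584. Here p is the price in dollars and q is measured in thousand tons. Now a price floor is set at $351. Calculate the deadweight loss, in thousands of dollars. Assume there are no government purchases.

242

Rearranging demand gives qd = 776 - 2p. In a free market, 776 - 2p = 2p - 584 gives the equilibrium p* = 340, q* = 96.
The floor of 351 is above the equilibrium price 340, so it binds.
At p = 351: qd = 776 - 2·351 = 74 and qs = 2·351 - 584 = 118.
Quantity traded falls to 74. At q = 74 the demand price is (776 - 74)/2 = 351 and the supply price is (584 + 74)/2 = 329.
Deadweight loss = ½ · (351 - 329) · (96 - 74) = ½ · 22 · 22 = 242.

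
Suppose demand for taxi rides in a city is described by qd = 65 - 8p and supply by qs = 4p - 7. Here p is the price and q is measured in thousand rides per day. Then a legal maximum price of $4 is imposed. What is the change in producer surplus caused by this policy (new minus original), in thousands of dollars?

-26

Setting quantity demanded equal to quantity supplied, 65 - 8p = 4p - 7, gives p* = 6 and q* = 17.
Because the ceiling (4) lies below the market-clearing price, it is binding.
At p = 4: qd = 65 - 8·4 = 33 and qs = 4·4 - 7 = 9.
Producer surplus without the control is ½ · (6 - 1.75) · 17 = 36.125.
With the ceiling, producers sell 9 units at 4, so PS = ½ · (4 - 1.75) · 9 = 10.125.
Change in producer surplus = 10.125 - 36.125 = -26.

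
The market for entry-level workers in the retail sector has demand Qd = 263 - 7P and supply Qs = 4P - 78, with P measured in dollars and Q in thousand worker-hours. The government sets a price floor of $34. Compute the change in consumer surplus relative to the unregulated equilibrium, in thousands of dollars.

Without the control the market clears where 263 - 7P = 4P - 78, i.e. P* = 31 and Q* = 46.
Since 34 > 31, the floor is binding.
At P = 34: Qd = 263 - 7·34 = 25 and Qs = 4·34 - 78 = 58.
Consumer surplus without the control is ½ · (263/7 - 31) · 46 = 1058/7.
With the floor, consumers buy 25 units at 34, so CS = ½ · (263/7 - 34) · 25 = 625/14.
Change in consumer surplus = 625/14 - 1058/7 = -106.5.

-106.5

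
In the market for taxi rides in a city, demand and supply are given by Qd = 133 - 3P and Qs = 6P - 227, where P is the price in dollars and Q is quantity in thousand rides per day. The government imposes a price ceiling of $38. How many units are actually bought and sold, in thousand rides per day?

Setting quantity demanded equal to quantity supplied, 133 - 3P = 6P - 227, gives P* = 40 and Q* = 13.
The ceiling of 38 is below the equilibrium price 40, so it binds.
At P = 38: Qd = 133 - 3·38 = 19 and Qs = 6·38 - 227 = 1.
The quantity actually transacted is the short side, supply: 1.

1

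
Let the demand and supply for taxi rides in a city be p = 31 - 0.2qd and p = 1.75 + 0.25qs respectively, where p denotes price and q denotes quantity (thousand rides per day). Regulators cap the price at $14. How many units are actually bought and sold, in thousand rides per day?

49

Rearranging demand gives qd = 155 - 5p; rearranging supply gives qs = 4p - 7. Without the control the market clears where 155 - 5p = 4p - 7, i.e. p* = 18 and q* = 65.
Because the ceiling (14) lies below the market-clearing price, it is binding.
At p = 14: qd = 155 - 5·14 = 85 and qs = 4·14 - 7 = 49.
The quantity actually transacted is the short side, supply: 49.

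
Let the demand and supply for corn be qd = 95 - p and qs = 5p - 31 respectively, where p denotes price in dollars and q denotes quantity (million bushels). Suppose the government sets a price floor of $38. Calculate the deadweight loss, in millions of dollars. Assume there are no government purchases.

173.4

Setting quantity demanded equal to quantity supplied, 95 - p = 5p - 31, gives p* = 21 and q* = 74.
Because the floor (38) lies above the market-clearing price, it is binding.
At p = 38: qd = 95 - 38 = 57 and qs = 5·38 - 31 = 159.
Quantity traded falls to 57. At q = 57 the demand price is 95 - 57 = 38 and the supply price is (31 + 57)/5 = 17.6.
Deadweight loss = ½ · (38 - 17.6) · (74 - 57) = ½ · 20.4 · 17 = 173.4.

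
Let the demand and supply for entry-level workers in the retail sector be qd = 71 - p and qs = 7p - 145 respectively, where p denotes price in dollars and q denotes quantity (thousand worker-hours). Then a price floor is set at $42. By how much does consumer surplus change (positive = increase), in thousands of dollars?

Setting quantity demanded equal to quantity supplied, 71 - p = 7p - 145, gives p* = 27 and q* = 44.
The floor of 42 is above the equilibrium price 27, so it binds.
At p = 42: qd = 71 - 42 = 29 and qs = 7·42 - 145 = 149.
Consumer surplus without the control is ½ · (71 - 27) · 44 = 968.
With the floor, consumers buy 29 units at 42, so CS = ½ · (71 - 42) · 29 = 420.5.
Change in consumer surplus = 420.5 - 968 = -547.5.

-547.5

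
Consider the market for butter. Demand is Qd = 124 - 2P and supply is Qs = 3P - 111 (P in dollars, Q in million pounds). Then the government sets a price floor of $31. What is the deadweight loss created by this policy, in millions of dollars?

0

Setting quantity demanded equal to quantity supplied, 124 - 2P = 3P - 111, gives P* = 47 and Q* = 30.
The floor of 31 is below the equilibrium price 47, so it is not binding; the market clears at P* = 47, Q* = 30.
Since the control does not bind, no trades are prevented and deadweight loss is zero.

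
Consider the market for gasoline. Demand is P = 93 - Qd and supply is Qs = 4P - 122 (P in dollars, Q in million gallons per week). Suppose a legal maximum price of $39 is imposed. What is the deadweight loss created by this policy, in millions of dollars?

160

Rearranging demand gives Qd = 93 - P. In a free market, 93 - P = 4P - 122 gives the equilibrium P* = 43, Q* = 50.
Since 39 < 43, the ceiling is binding.
At P = 39: Qd = 93 - 39 = 54 and Qs = 4·39 - 122 = 34.
Quantity traded falls to 34. At Q = 34 the demand price is 93 - 34 = 59 and the supply price is (122 + 34)/4 = 39.
Deadweight loss = ½ · (59 - 39) · (50 - 34) = ½ · 20 · 16 = 160.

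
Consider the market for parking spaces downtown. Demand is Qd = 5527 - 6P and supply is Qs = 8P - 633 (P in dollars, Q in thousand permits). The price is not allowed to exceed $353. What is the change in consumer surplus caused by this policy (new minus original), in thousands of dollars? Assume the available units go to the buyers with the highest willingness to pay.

In a free market, 5527 - 6P = 8P - 633 gives the equilibrium P* = 440, Q* = 2887.
Since 353 < 440, the ceiling is binding.
At P = 353: Qd = 5527 - 6·353 = 3409 and Qs = 8·353 - 633 = 2191.
Consumer surplus without the control is ½ · (5527/6 - 440) · 2887 = 8334769/12.
With the ceiling, 2191 units are sold at 353 (assume they go to the highest-value buyers). The demand price at Q = 2191 is 556, so CS = ½ · [(5527/6 - 353) + (556 - 353)] · 2191 = 10137757/12.
Change in consumer surplus = 10137757/12 - 8334769/12 = 150249.

150249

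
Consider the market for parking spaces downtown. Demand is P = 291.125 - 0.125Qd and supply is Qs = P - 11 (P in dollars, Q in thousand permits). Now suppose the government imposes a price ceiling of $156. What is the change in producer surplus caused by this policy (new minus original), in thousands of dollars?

Rearranging demand gives Qd = 2329 - 8P. Equilibrium: 2329 - 8P = P - 11, so 2340 = 9P and P* = 260, Q* = 249.
The ceiling of 156 is below the equilibrium price 260, so it binds.
At P = 156: Qd = 2329 - 8·156 = 1081 and Qs = 156 - 11 = 145.
Producer surplus without the control is ½ · (260 - 11) · 249 = 31000.5.
With the ceiling, producers sell 145 units at 156, so PS = ½ · (156 - 11) · 145 = 10512.5.
Change in producer surplus = 10512.5 - 31000.5 = -20488.

-20488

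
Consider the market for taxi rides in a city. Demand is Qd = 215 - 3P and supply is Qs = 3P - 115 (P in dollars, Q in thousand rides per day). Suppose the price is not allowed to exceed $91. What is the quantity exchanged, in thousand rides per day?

Without the control the market clears where 215 - 3P = 3P - 115, i.e. P* = 55 and Q* = 50.
The ceiling of 91 is above the equilibrium price 55, so it is not binding; the market clears at P* = 55, Q* = 50.

50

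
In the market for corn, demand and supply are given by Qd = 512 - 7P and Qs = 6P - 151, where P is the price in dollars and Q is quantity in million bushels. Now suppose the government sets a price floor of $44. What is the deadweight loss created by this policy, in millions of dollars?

Without the control the market clears where 512 - 7P = 6P - 151, i.e. P* = 51 and Q* = 155.
Since 44 is below P* = 51, the floor does not bind and the free-market outcome prevails.
Since the control does not bind, no trades are prevented and deadweight loss is zero.

0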